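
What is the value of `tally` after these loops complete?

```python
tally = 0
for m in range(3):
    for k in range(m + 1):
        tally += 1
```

Triangle: 1 + 2 + ... + 3
`tally` takes the values: 0 → 1 → 2 → 3 → 4 → 5 → 6

Answer: 6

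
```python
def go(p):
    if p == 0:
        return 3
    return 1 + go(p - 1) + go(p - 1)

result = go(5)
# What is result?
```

go(p) = 1 + 2·go(p-1), go(0)=3. Closed form: (3+1)·2^5 - 1 = 127.

Answer: 127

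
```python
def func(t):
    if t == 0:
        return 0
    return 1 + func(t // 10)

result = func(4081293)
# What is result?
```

Count of digits of 4081293: 7

Answer: 7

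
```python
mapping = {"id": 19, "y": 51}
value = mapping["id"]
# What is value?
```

Trace:
`mapping = {"id": 19, "y": 51}` → mapping = {'id': 19, 'y': 51}
`value = mapping["id"]` → value = 19
So value = 19

Answer: 19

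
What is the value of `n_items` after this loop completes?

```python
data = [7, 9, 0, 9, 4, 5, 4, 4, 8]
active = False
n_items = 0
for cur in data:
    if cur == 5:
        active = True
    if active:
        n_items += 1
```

Count elements after first 5 in [7, 9, 0, 9, 4, 5, 4, 4, 8]
`n_items` takes the values: 0 → 1 → 2 → 3 → 4

Answer: 4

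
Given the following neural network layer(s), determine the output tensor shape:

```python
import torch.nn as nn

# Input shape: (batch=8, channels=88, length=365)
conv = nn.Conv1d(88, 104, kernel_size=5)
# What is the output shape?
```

Input: (8, 88, 365) -> Output: (8, 104, 361)

Answer: (8, 104, 361)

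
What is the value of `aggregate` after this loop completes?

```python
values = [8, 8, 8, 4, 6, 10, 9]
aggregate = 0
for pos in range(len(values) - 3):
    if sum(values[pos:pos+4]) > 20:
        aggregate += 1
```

Count windows with sum > 20
`aggregate` takes the values: 0 → 1 → 2 → 3 → 4

Answer: 4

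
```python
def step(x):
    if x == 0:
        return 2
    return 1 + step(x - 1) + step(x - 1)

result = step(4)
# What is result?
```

step(x) = 1 + 2·step(x-1), step(0)=2. Closed form: (2+1)·2^4 - 1 = 47.

Answer: 47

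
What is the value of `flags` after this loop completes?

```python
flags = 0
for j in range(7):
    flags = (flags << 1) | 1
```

Build 7 consecutive 1-bits: 0b1111111
`flags` takes the values: 0 → 1 → 3 → 7 → 15 → 31 → 63 → 127

Answer: 127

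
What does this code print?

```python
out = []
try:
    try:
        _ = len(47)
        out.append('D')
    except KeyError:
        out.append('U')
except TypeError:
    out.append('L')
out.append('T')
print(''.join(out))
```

Execution trace: 'L' (outer except TypeError) → 'T' (after the try/except). Output: LT

Answer: LT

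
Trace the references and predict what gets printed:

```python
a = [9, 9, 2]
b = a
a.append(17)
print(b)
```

Key concept: basic list aliasing.
Step by step:
`a = [9, 9, 2]` → a = [9, 9, 2]
`b = a` → b = [9, 9, 2] (same object as a)
`a.append(17)` → a = [9, 9, 2, 17] (same object as b); b = [9, 9, 2, 17] (same object as a)
`print(b)` → prints [9, 9, 2, 17]

Answer: [9, 9, 2, 17]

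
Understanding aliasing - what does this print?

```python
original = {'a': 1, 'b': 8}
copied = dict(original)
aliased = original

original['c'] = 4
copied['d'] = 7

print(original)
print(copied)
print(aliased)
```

Key concept: dict() creates copy, assignment creates alias.
Step by step:
`original = {'a': 1, 'b': 8}` → original = {'a': 1, 'b': 8}
`copied = dict(original)` → copied = {'a': 1, 'b': 8}
`aliased = original` → aliased = {'a': 1, 'b': 8} (same object as original)
`original['c'] = 4` → original = {'a': 1, 'b': 8, 'c': 4} (same object as aliased); aliased = {'a': 1, 'b': 8, 'c': 4} (same object as original)
`copied['d'] = 7` → copied = {'a': 1, 'b': 8, 'd': 7}
`print(original)` → prints {'a': 1, 'b': 8, 'c': 4}
`print(copied)` → prints {'a': 1, 'b': 8, 'd': 7}
`print(aliased)` → prints {'a': 1, 'b': 8, 'c': 4}

Answer:
{'a': 1, 'b': 8, 'c': 4}
{'a': 1, 'b': 8, 'd': 7}
{'a': 1, 'b': 8, 'c': 4}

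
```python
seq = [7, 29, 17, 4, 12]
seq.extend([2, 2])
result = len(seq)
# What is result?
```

Trace:
`seq = [7, 29, 17, 4, 12]` → seq = [7, 29, 17, 4, 12]
`seq.extend([2, 2])` → seq = [7, 29, 17, 4, 12, 2, 2]
`result = len(seq)` → result = 7
So result = 7

Answer: 7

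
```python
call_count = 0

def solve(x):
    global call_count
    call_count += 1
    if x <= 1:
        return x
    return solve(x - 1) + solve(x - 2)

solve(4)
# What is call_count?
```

Calls(x) = 1 + Calls(x-1) + Calls(x-2); Calls(0)=Calls(1)=1. For x=4 this gives 9.

Answer: 9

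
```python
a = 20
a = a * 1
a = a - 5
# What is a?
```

Trace:
`a = 20` → a = 20
`a = a * 1` → a = 20
`a = a - 5` → a = 15
So a = 15

Answer: 15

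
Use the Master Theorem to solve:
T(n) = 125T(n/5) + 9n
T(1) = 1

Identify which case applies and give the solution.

a=125, b=5, f(n)=9n. log_5(125) = 3. Since c=1 < 3, Case 1 applies: T(n) = Θ(n^log_b(a)) = O(n^3).

Answer: O(n^3) - Case 1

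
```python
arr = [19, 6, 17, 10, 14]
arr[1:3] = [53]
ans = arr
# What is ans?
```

Trace:
`arr = [19, 6, 17, 10, 14]` → arr = [19, 6, 17, 10, 14]
`arr[1:3] = [53]` → arr = [19, 53, 10, 14]
`ans = arr` → ans = [19, 53, 10, 14]
So ans = [19, 53, 10, 14]

Answer: [19, 53, 10, 14]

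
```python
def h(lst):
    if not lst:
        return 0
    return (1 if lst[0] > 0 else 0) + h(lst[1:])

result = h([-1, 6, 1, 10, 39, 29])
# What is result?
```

Count of positive elements in [-1, 6, 1, 10, 39, 29] = 5

Answer: 5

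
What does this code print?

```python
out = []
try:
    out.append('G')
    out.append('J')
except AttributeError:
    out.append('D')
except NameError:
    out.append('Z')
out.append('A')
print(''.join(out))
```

Execution trace: 'G' (try body) → 'J' (try body, no exception) → 'A' (after the try/except). Output: GJA

Answer: GJA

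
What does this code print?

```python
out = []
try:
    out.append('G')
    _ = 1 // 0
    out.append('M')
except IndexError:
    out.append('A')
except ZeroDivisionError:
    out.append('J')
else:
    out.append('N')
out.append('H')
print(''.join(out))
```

Execution trace: 'G' (try body) → 'J' (except ZeroDivisionError) → 'H' (after the try/except). Output: GJH

Answer: GJH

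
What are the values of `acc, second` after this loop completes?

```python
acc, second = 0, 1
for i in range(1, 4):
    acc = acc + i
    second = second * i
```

Sum and factorial of 1 to 3
`acc, second` takes the values: (0, 1) → (1, 1) → (3, 1) → (3, 2) → (6, 2) → (6, 6)

Answer: 6, 6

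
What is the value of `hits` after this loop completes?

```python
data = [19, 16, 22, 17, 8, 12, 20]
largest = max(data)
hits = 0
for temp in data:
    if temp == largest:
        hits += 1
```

Count of max value 22 in [19, 16, 22, 17, 8, 12, 20]
`hits` takes the values: 0 → 1

Answer: 1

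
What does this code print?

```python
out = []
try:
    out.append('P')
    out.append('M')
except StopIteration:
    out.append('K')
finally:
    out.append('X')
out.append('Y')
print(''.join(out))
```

Execution trace: 'P' (try body) → 'M' (try body, no exception) → 'X' (finally) → 'Y' (after the try/except). Output: PMXY

Answer: PMXY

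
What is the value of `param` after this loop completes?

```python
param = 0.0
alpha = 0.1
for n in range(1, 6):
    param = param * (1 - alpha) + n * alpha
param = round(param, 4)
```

Moving average with lr=0.1
`param` takes the values: 0.0 → 0.1 → 0.29 → 0.561 → 0.9049 → 1.31441 → 1.3144

Answer: 1.3144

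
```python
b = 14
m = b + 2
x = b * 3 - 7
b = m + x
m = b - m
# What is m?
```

Trace:
`b = 14` → b = 14
`m = b + 2` → m = 16
`x = b * 3 - 7` → x = 35
`b = m + x` → b = 51
`m = b - m` → m = 35
So m = 35

Answer: 35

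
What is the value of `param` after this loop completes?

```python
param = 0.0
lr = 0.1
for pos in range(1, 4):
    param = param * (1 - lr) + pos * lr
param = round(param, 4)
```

Moving average with lr=0.1
`param` takes the values: 0.0 → 0.1 → 0.29 → 0.561

Answer: 0.561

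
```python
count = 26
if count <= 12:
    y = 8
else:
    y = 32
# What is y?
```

Trace:
`count = 26` → count = 26
`if count <= 12: ...` → count <= 12 is False, take else branch → y = 32
So y = 32

Answer: 32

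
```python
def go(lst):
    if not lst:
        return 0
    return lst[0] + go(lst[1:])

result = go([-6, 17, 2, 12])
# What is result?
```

(-6) + 17 + 2 + 12 + 0 = 25

Answer: 25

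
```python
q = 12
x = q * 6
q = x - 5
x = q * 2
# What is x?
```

Trace:
`q = 12` → q = 12
`x = q * 6` → x = 72
`q = x - 5` → q = 67
`x = q * 2` → x = 134
So x = 134

Answer: 134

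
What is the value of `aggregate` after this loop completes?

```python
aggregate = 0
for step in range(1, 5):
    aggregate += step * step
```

Sum of squares 1² to 4² = 30
`aggregate` takes the values: 0 → 1 → 5 → 14 → 30

Answer: 30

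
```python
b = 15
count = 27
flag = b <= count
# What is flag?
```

Trace:
`b = 15` → b = 15
`count = 27` → count = 27
`flag = b <= count` → flag = True
So flag = True

Answer: True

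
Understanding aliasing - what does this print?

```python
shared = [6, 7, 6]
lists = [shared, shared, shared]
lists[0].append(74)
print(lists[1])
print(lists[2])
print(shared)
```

Key concept: list of same reference.
Step by step:
`shared = [6, 7, 6]` → shared = [6, 7, 6]
`lists = [shared, shared, shared]` → lists = [[6, 7, 6], [6, 7, 6], [6, 7, 6]]
`lists[0].append(74)` → shared = [6, 7, 6, 74]; lists = [[6, 7, 6, 74], [6, 7, 6, 74], [6, 7, 6, 74]]
`print(lists[1])` → prints [6, 7, 6, 74]
`print(lists[2])` → prints [6, 7, 6, 74]
`print(shared)` → prints [6, 7, 6, 74]

Answer:
[6, 7, 6, 74]
[6, 7, 6, 74]
[6, 7, 6, 74]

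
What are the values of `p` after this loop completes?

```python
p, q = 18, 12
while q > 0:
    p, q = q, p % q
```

GCD of 18 and 12
`p` takes the values: 18 → 12 → 6

Answer: 6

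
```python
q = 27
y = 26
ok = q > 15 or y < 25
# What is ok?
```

Trace:
`q = 27` → q = 27
`y = 26` → y = 26
`ok = q > 15 or y < 25` → ok = True
So ok = True

Answer: True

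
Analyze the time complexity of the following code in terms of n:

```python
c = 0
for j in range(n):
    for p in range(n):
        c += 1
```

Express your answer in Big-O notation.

Each loop level contributes: n × n. Multiplying the contributions gives O(n^2).

Answer: O(n^2)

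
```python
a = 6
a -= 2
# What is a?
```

Trace:
`a = 6` → a = 6
`a -= 2` → a = 4
So a = 4

Answer: 4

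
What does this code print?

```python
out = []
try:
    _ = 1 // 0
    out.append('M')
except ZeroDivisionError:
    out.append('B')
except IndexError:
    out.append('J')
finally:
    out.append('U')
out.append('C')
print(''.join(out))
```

Execution trace: 'B' (except ZeroDivisionError) → 'U' (finally) → 'C' (after the try/except). Output: BUC

Answer: BUC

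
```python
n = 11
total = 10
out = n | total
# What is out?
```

Trace:
`n = 11` → n = 11
`total = 10` → total = 10
`out = n | total` → out = 11
So out = 11

Answer: 11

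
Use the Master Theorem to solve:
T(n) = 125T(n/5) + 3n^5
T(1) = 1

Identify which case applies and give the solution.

a=125, b=5, f(n)=3n^5. log_5(125) = 3. Since c=5 > 3 and the regularity condition holds (125(n/5)^5 = (125/5^5)n^5 with 125/5^5 < 1), Case 3 applies: T(n) = Θ(f(n)) = O(n^5).

Answer: O(n^5) - Case 3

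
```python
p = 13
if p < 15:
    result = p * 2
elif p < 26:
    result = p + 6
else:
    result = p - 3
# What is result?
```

Trace:
`p = 13` → p = 13
`if p < 15: ...` → p < 15 is True → result = 26
So result = 26

Answer: 26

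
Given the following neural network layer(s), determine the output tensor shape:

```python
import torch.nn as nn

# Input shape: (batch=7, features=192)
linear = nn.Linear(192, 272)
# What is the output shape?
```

Input: (7, 192) -> Output: (7, 272)

Answer: (7, 272)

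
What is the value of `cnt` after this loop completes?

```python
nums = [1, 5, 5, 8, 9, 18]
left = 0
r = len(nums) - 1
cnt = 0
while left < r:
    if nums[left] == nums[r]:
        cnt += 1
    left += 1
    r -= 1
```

Count matching pairs from ends
`cnt` takes the values: 0

Answer: 0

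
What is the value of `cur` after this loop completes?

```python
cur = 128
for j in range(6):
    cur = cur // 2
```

Halve 6 times: 128 // 2^6 = 2
`cur` takes the values: 128 → 64 → 32 → 16 → 8 → 4 → 2

Answer: 2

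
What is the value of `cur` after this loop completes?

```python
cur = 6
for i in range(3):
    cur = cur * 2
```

Multiply by 2, 3 times: 6 * 2^3 = 48
`cur` takes the values: 6 → 12 → 24 → 48

Answer: 48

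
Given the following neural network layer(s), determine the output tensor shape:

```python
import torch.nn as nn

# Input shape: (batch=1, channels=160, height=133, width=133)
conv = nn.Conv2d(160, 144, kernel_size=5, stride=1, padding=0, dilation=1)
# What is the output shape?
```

Input: (1, 160, 133, 133) -> Output: (1, 144, 129, 129)

Answer: (1, 144, 129, 129)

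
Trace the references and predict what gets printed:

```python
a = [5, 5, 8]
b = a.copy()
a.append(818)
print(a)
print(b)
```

Key concept: list.copy() creates independent copy.
Step by step:
`a = [5, 5, 8]` → a = [5, 5, 8]
`b = a.copy()` → b = [5, 5, 8]
`a.append(818)` → a = [5, 5, 8, 818]
`print(a)` → prints [5, 5, 8, 818]
`print(b)` → prints [5, 5, 8]

Answer:
[5, 5, 8, 818]
[5, 5, 8]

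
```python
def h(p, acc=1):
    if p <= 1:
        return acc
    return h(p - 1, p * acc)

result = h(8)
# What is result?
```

Accumulator trace (n, acc): (8, 1) -> (7, 8) -> (6, 56) -> (5, 336) -> (4, 1680) -> (3, 6720) -> (2, 20160) -> (1, 40320) -> return 40320

Answer: 40320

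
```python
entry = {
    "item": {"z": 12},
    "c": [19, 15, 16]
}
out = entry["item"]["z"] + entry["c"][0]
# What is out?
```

Trace:
`entry = { ...` → entry = {'item': {'z': 12}, 'c': [19, 15, 16]}
`out = entry["item"]["z"] + entry["c"][0]` → out = 31
So out = 31

Answer: 31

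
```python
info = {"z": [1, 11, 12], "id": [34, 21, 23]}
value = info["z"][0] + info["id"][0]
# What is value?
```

Trace:
`info = {"z": [1, 11, 12], "id": [34, 21, 23]}` → info = {'z': [1, 11, 12], 'id': [34, 21, 23]}
`value = info["z"][0] + info["id"][0]` → value = 35
So value = 35

Answer: 35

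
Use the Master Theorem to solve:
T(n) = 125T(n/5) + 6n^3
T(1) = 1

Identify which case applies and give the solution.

a=125, b=5, f(n)=6n^3. log_5(125) = 3. Since c=3 = 3, Case 2 applies: T(n) = Θ(n^log_b(a) · log n) = O(n^3 log n).

Answer: O(n^3 log n) - Case 2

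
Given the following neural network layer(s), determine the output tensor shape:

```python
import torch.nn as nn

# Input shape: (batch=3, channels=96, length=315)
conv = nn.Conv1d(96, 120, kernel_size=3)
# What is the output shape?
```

Input: (3, 96, 315) -> Output: (3, 120, 313)

Answer: (3, 120, 313)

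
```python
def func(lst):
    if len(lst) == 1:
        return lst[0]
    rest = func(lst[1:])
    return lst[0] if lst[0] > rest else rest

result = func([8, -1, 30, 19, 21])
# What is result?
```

Recursive max over [8, -1, 30, 19, 21] = 30

Answer: 30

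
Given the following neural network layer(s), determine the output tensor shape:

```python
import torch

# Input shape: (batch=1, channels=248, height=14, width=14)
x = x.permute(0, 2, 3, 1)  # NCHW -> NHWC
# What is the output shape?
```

Input: (1, 248, 14, 14) -> Output: (1, 14, 14, 248)

Answer: (1, 14, 14, 248)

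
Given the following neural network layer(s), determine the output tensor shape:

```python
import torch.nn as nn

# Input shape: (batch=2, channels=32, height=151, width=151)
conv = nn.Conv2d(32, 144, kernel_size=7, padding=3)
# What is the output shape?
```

Input: (2, 32, 151, 151) -> Output: (2, 144, 151, 151)

Answer: (2, 144, 151, 151)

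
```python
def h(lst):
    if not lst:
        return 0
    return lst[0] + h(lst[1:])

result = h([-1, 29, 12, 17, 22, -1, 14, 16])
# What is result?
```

(-1) + 29 + 12 + 17 + 22 + (-1) + 14 + 16 + 0 = 108

Answer: 108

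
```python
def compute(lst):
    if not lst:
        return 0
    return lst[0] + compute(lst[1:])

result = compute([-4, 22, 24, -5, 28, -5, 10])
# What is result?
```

(-4) + 22 + 24 + (-5) + 28 + (-5) + 10 + 0 = 70

Answer: 70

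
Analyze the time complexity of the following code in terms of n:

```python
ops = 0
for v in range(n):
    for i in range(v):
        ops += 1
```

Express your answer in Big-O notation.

Each loop level contributes: n × n. Multiplying the contributions gives O(n^2).

Answer: O(n^2)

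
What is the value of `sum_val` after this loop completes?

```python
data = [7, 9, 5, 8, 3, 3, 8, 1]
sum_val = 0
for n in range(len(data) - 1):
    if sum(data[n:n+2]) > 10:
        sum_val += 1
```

Count windows with sum > 10
`sum_val` takes the values: 0 → 1 → 2 → 3 → 4 → 5

Answer: 5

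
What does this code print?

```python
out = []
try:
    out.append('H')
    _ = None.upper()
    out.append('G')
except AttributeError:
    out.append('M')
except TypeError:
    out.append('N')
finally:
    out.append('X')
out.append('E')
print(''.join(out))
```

Execution trace: 'H' (try body) → 'M' (except AttributeError) → 'X' (finally) → 'E' (after the try/except). Output: HMXE

Answer: HMXE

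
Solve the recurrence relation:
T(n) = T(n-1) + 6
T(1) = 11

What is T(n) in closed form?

Unrolling: T(n) = T(1) + 6·(n-1) = 11 + 6(n-1) = 6n + 5.

Answer: T(n) = 6n + 5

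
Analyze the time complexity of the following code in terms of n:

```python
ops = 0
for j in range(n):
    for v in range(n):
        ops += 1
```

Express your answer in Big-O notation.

Each loop level contributes: n × n. Multiplying the contributions gives O(n^2).

Answer: O(n^2)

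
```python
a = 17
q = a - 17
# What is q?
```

Trace:
`a = 17` → a = 17
`q = a - 17` → q = 0
So q = 0

Answer: 0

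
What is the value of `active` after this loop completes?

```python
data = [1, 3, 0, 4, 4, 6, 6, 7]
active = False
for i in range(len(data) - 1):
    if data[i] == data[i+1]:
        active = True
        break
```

Check consecutive duplicates in [1, 3, 0, 4, 4, 6, 6, 7]
`active` takes the values: False → True

Answer: True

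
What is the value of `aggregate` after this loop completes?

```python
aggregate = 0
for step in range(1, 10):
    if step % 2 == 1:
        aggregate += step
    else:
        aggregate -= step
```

Add odd, subtract even
`aggregate` takes the values: 0 → 1 → -1 → 2 → -2 → 3 → -3 → 4 → -4 → 5

Answer: 5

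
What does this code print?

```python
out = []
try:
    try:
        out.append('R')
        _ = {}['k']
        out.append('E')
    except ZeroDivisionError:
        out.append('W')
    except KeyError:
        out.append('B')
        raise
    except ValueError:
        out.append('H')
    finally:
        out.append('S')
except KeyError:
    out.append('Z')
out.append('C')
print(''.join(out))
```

Execution trace: 'R' (inner try body) → 'B' (inner except KeyError) → 'S' (inner finally) → 'Z' (outer except KeyError) → 'C' (after the try/except). Output: RBSZC

Answer: RBSZC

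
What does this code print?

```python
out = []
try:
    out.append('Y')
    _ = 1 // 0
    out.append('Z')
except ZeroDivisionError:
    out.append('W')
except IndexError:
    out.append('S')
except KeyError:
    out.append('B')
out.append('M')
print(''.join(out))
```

Execution trace: 'Y' (try body) → 'W' (except ZeroDivisionError) → 'M' (after the try/except). Output: YWM

Answer: YWM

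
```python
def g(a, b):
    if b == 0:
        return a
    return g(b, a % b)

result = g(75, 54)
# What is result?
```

g(75, 54) -> g(54, 21) -> g(21, 12) -> g(12, 9) -> g(9, 3) -> g(3, 0) -> 3

Answer: 3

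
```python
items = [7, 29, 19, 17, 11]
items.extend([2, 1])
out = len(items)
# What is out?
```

Trace:
`items = [7, 29, 19, 17, 11]` → items = [7, 29, 19, 17, 11]
`items.extend([2, 1])` → items = [7, 29, 19, 17, 11, 2, 1]
`out = len(items)` → out = 7
So out = 7

Answer: 7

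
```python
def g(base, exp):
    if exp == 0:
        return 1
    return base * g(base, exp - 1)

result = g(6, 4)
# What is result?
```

g(6, 4) = 6 * 6 * 6 * 6 = 1296

Answer: 1296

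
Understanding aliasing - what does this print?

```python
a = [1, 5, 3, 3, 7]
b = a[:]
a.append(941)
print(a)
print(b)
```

Key concept: slice [:] creates copy.
Step by step:
`a = [1, 5, 3, 3, 7]` → a = [1, 5, 3, 3, 7]
`b = a[:]` → b = [1, 5, 3, 3, 7]
`a.append(941)` → a = [1, 5, 3, 3, 7, 941]
`print(a)` → prints [1, 5, 3, 3, 7, 941]
`print(b)` → prints [1, 5, 3, 3, 7]

Answer:
[1, 5, 3, 3, 7, 941]
[1, 5, 3, 3, 7]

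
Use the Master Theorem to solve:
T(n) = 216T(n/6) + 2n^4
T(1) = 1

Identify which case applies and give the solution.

a=216, b=6, f(n)=2n^4. log_6(216) = 3. Since c=4 > 3 and the regularity condition holds (216(n/6)^4 = (216/6^4)n^4 with 216/6^4 < 1), Case 3 applies: T(n) = Θ(f(n)) = O(n^4).

Answer: O(n^4) - Case 3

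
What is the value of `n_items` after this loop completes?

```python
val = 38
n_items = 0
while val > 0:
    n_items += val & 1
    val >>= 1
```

Count set bits in 38 (binary: 0b100110)
`n_items` takes the values: 0 → 1 → 2 → 3

Answer: 3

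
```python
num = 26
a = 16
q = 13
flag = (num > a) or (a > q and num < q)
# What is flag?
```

Trace:
`num = 26` → num = 26
`a = 16` → a = 16
`q = 13` → q = 13
`flag = (num > a) or (a > q and num < q)` → flag = True
So flag = True

Answer: True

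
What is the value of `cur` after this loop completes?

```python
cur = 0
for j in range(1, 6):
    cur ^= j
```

XOR of 1 to 5
`cur` takes the values: 0 → 1 → 3 → 0 → 4 → 1

Answer: 1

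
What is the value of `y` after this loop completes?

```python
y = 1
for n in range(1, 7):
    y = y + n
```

Start at 1, add 1 through 6
`y` takes the values: 1 → 2 → 4 → 7 → 11 → 16 → 22

Answer: 22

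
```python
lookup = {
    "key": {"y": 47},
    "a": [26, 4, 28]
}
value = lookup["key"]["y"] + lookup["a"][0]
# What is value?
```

Trace:
`lookup = { ...` → lookup = {'key': {'y': 47}, 'a': [26, 4, 28]}
`value = lookup["key"]["y"] + lookup["a"][0]` → value = 73
So value = 73

Answer: 73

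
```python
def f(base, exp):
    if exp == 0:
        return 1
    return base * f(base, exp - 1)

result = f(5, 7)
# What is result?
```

f(5, 7) = 5 * 5 * 5 * 5 * 5 * 5 * 5 = 78125

Answer: 78125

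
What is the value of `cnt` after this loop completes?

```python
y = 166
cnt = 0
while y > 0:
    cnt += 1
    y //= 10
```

Count digits by repeated division by 10
`cnt` takes the values: 0 → 1 → 2 → 3

Answer: 3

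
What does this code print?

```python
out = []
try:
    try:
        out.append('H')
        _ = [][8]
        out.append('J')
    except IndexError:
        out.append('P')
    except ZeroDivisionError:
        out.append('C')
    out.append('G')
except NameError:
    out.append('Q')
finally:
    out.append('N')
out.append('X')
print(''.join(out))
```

Execution trace: 'H' (inner try body) → 'P' (inner except IndexError) → 'G' (try body, no exception) → 'N' (finally) → 'X' (after the try/except). Output: HPGNX

Answer: HPGNX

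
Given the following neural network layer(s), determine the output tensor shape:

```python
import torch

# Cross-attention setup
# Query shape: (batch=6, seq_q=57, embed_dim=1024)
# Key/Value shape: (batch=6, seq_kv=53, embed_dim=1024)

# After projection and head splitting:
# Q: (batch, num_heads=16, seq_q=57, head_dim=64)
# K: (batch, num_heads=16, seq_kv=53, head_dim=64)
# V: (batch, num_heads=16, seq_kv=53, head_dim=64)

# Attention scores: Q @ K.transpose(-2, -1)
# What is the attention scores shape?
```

Input: (6, 57, 1024) -> Output: (6, 16, 57, 53)

Answer: (6, 16, 57, 53)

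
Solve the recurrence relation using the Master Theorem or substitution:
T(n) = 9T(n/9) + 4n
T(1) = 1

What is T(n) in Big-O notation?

By Master Theorem: a=9, b=9, f(n)=4n. Since log_9(9) = 1 and f(n) = Θ(n^1), Case 2 applies. T(n) = O(n log n).

Answer: O(n log n)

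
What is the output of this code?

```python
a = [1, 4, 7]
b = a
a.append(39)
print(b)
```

Key concept: basic list aliasing.
Step by step:
`a = [1, 4, 7]` → a = [1, 4, 7]
`b = a` → b = [1, 4, 7] (same object as a)
`a.append(39)` → a = [1, 4, 7, 39] (same object as b); b = [1, 4, 7, 39] (same object as a)
`print(b)` → prints [1, 4, 7, 39]

Answer: [1, 4, 7, 39]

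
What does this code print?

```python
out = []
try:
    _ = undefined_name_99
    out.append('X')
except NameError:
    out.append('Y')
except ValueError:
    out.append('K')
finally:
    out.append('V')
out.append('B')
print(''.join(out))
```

Execution trace: 'Y' (except NameError) → 'V' (finally) → 'B' (after the try/except). Output: YVB

Answer: YVB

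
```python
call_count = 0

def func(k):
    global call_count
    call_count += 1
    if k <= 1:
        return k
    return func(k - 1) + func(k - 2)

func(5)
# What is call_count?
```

Calls(k) = 1 + Calls(k-1) + Calls(k-2); Calls(0)=Calls(1)=1. For k=5 this gives 15.

Answer: 15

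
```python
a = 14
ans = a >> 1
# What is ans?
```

Trace:
`a = 14` → a = 14
`ans = a >> 1` → ans = 7
So ans = 7

Answer: 7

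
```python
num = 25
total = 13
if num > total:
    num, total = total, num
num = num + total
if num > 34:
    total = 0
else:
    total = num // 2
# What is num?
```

Trace:
`num = 25` → num = 25
`total = 13` → total = 13
`if num > total: ...` → num > total is True → num = 13; total = 25
`num = num + total` → num = 38
`if num > 34: ...` → num > 34 is True → total = 0
So num = 38

Answer: 38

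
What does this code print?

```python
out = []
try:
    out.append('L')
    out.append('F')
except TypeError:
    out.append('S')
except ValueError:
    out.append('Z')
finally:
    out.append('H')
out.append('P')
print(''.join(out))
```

Execution trace: 'L' (try body) → 'F' (try body, no exception) → 'H' (finally) → 'P' (after the try/except). Output: LFHP

Answer: LFHP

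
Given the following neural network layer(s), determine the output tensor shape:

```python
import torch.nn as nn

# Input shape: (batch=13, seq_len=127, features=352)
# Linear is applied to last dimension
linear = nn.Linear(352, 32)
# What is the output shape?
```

Input: (13, 127, 352) -> Output: (13, 127, 32)

Answer: (13, 127, 32)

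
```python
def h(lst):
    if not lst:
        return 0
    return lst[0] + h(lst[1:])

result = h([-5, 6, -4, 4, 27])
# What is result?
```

(-5) + 6 + (-4) + 4 + 27 + 0 = 28

Answer: 28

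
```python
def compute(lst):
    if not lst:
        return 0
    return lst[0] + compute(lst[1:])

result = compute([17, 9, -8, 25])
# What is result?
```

17 + 9 + (-8) + 25 + 0 = 43

Answer: 43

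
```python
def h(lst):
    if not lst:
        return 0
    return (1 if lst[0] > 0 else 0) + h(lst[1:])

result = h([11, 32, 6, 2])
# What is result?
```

Count of positive elements in [11, 32, 6, 2] = 4

Answer: 4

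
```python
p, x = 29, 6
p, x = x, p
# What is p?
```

Trace:
`p, x = 29, 6` → p = 29; x = 6
`p, x = x, p` → p = 6; x = 29
So p = 6

Answer: 6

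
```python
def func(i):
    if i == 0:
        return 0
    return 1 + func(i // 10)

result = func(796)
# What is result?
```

Count of digits of 796: 3

Answer: 3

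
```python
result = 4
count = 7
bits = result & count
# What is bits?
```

Trace:
`result = 4` → result = 4
`count = 7` → count = 7
`bits = result & count` → bits = 4
So bits = 4

Answer: 4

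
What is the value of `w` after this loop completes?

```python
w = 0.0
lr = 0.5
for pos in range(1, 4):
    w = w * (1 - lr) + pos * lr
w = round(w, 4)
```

Moving average with lr=0.5
`w` takes the values: 0.0 → 0.5 → 1.25 → 2.125

Answer: 2.125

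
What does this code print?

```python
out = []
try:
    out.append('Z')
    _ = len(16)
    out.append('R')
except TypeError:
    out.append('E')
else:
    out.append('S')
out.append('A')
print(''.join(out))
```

Execution trace: 'Z' (try body) → 'E' (except TypeError) → 'A' (after the try/except). Output: ZEA

Answer: ZEA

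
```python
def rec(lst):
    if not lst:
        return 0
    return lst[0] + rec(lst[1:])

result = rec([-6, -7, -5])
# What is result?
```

(-6) + (-7) + (-5) + 0 = -18

Answer: -18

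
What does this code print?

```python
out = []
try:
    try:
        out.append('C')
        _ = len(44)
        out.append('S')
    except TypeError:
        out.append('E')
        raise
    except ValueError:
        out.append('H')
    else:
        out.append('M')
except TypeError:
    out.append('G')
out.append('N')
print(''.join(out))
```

Execution trace: 'C' (inner try body) → 'E' (inner except TypeError) → 'G' (outer except TypeError) → 'N' (after the try/except). Output: CEGN

Answer: CEGN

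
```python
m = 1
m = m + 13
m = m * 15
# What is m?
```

Trace:
`m = 1` → m = 1
`m = m + 13` → m = 14
`m = m * 15` → m = 210
So m = 210

Answer: 210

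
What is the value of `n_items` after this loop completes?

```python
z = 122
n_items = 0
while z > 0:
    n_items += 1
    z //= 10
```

Count digits by repeated division by 10
`n_items` takes the values: 0 → 1 → 2 → 3

Answer: 3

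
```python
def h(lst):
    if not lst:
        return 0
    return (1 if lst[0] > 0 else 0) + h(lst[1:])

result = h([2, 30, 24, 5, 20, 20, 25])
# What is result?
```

Count of positive elements in [2, 30, 24, 5, 20, 20, 25] = 7

Answer: 7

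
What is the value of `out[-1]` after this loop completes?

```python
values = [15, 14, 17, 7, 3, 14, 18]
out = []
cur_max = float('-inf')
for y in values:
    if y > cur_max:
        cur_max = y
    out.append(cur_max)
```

Running max ends at 18
`out` takes the values: [] → [15] → [15, 15] → [15, 15, 17] → [15, 15, 17, 17] → [15, 15, 17, 17, 17] → [15, 15, 17, 17, 17, 17] → [15, 15, 17, 17, 17, 17, 18]
So `out[-1]` = 18

Answer: 18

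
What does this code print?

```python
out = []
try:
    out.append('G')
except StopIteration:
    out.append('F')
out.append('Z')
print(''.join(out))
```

Execution trace: 'G' (try body, no exception) → 'Z' (after the try/except). Output: GZ

Answer: GZ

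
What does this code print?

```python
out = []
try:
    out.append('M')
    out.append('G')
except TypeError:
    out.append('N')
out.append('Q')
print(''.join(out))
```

Execution trace: 'M' (try body) → 'G' (try body, no exception) → 'Q' (after the try/except). Output: MGQ

Answer: MGQ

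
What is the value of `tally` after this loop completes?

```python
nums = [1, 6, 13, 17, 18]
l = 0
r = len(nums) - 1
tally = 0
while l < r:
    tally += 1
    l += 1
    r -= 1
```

Iterations until pointers meet (list length 5)
`tally` takes the values: 0 → 1 → 2

Answer: 2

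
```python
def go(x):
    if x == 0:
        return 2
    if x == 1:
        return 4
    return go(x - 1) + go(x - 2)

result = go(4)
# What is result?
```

Build up from base cases: go(0)=2, go(1)=4, go(2)=6, go(3)=10, go(4)=16

Answer: 16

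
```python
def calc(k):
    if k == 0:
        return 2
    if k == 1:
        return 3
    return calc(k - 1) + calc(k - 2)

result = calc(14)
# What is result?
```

Build up from base cases: calc(0)=2, calc(1)=3, calc(2)=5, calc(3)=8, calc(4)=13, calc(5)=21, calc(6)=34, ..., calc(14)=1597

Answer: 1597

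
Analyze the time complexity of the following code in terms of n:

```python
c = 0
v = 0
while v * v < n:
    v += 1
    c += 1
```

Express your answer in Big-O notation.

Each loop level contributes: √n. Multiplying the contributions gives O(√n).

Answer: O(√n)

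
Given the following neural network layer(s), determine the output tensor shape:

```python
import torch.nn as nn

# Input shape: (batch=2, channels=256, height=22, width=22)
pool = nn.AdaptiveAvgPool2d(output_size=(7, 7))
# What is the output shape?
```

Input: (2, 256, 22, 22) -> Output: (2, 256, 7, 7)

Answer: (2, 256, 7, 7)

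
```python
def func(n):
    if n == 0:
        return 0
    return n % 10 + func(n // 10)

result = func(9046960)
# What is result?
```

Sum of digits of 9046960: 0 + 6 + 9 + 6 + 4 + 0 + 9 = 34

Answer: 34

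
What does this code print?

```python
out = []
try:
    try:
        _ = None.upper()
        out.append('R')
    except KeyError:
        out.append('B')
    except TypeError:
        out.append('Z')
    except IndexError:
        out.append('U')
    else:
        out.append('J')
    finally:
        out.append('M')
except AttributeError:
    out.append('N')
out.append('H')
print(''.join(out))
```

Execution trace: 'M' (finally) → 'N' (outer except AttributeError) → 'H' (after the try/except). Output: MNH

Answer: MNH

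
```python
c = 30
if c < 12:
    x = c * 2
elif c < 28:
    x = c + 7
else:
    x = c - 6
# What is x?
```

Trace:
`c = 30` → c = 30
`if c < 12: ...` → c < 12 is False, c < 28 is False, take else branch → x = 24
So x = 24

Answer: 24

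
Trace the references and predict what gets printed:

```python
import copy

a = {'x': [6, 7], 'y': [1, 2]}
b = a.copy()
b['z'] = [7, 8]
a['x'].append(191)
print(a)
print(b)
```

Key concept: shallow copy of dict with mutable values.
Step by step:
`a = {'x': [6, 7], 'y': [1, 2]}` → a = {'x': [6, 7], 'y': [1, 2]}
`b = a.copy()` → b = {'x': [6, 7], 'y': [1, 2]}
`b['z'] = [7, 8]` → b = {'x': [6, 7], 'y': [1, 2], 'z': [7, 8]}
`a['x'].append(191)` → a = {'x': [6, 7, 191], 'y': [1, 2]}; b = {'x': [6, 7, 191], 'y': [1, 2], 'z': [7, 8]}
`print(a)` → prints {'x': [6, 7, 191], 'y': [1, 2]}
`print(b)` → prints {'x': [6, 7, 191], 'y': [1, 2], 'z': [7, 8]}

Answer:
{'x': [6, 7, 191], 'y': [1, 2]}
{'x': [6, 7, 191], 'y': [1, 2], 'z': [7, 8]}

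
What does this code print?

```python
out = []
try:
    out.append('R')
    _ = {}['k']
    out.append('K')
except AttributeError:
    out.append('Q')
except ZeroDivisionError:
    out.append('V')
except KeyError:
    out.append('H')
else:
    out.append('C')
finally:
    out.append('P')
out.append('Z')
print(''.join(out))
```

Execution trace: 'R' (try body) → 'H' (except KeyError) → 'P' (finally) → 'Z' (after the try/except). Output: RHPZ

Answer: RHPZ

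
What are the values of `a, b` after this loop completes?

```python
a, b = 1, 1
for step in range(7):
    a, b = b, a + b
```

Fibonacci: after 7 iterations
`a, b` takes the values: (1, 1) → (1, 2) → (2, 3) → (3, 5) → (5, 8) → (8, 13) → (13, 21) → (21, 34)

Answer: 21, 34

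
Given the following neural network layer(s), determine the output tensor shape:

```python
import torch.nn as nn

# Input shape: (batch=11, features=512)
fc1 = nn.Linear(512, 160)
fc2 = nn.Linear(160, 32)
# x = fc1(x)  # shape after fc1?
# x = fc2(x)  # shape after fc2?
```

Input: (11, 512) -> after fc1: (11, 160) -> Output: (11, 32)

Answer: (11, 32)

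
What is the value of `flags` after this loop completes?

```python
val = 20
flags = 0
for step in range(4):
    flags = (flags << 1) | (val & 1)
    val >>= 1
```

Reverse lowest 4 bits of 20
`flags` takes the values: 0 → 1 → 2

Answer: 2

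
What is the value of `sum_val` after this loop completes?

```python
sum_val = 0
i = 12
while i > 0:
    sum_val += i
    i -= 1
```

Sum 12 down to 1
`sum_val` takes the values: 0 → 12 → 23 → 33 → 42 → 50 → 57 → 63 → 68 → 72 → 75 → 77 → 78

Answer: 78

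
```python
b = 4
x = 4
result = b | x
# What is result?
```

Trace:
`b = 4` → b = 4
`x = 4` → x = 4
`result = b | x` → result = 4
So result = 4

Answer: 4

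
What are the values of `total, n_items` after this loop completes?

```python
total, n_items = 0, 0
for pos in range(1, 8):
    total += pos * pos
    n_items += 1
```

Sum of squares and count
`total, n_items` takes the values: (0, 0) → (1, 0) → (1, 1) → (5, 1) → (5, 2) → (14, 2) → (14, 3) → (30, 3) → (30, 4) → (55, 4) → (55, 5) → (91, 5) → (91, 6) → (140, 6) → (140, 7)

Answer: 140, 7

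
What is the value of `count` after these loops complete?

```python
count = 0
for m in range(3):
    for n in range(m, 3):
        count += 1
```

Upper triangle: 3 + 2 + ... + 1
`count` takes the values: 0 → 1 → 2 → 3 → 4 → 5 → 6

Answer: 6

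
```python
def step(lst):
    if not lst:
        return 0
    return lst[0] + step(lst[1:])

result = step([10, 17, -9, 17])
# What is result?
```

10 + 17 + (-9) + 17 + 0 = 35

Answer: 35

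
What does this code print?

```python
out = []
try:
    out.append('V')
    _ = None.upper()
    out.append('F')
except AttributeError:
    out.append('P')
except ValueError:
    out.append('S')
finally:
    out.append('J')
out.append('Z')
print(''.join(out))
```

Execution trace: 'V' (try body) → 'P' (except AttributeError) → 'J' (finally) → 'Z' (after the try/except). Output: VPJZ

Answer: VPJZ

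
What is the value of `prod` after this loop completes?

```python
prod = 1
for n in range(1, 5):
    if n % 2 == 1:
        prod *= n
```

Product of odd numbers 1 to 4
`prod` takes the values: 1 → 3

Answer: 3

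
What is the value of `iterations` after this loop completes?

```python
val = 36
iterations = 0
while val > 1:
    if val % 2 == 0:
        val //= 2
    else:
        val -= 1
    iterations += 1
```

Steps to reduce 36 to 1
`iterations` takes the values: 0 → 1 → 2 → 3 → 4 → 5 → 6

Answer: 6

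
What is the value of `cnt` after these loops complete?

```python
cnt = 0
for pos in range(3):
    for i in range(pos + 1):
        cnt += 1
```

Triangle: 1 + 2 + ... + 3
`cnt` takes the values: 0 → 1 → 2 → 3 → 4 → 5 → 6

Answer: 6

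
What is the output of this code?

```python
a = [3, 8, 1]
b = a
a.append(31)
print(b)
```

Key concept: basic list aliasing.
Step by step:
`a = [3, 8, 1]` → a = [3, 8, 1]
`b = a` → b = [3, 8, 1] (same object as a)
`a.append(31)` → a = [3, 8, 1, 31] (same object as b); b = [3, 8, 1, 31] (same object as a)
`print(b)` → prints [3, 8, 1, 31]

Answer: [3, 8, 1, 31]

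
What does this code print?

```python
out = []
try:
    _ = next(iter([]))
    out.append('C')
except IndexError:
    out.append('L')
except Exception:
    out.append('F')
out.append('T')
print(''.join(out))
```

Execution trace: 'F' (except Exception) → 'T' (after the try/except). Output: FT

Answer: FT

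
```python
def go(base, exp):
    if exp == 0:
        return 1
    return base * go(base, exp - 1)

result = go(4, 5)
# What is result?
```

go(4, 5) = 4 * 4 * 4 * 4 * 4 = 1024

Answer: 1024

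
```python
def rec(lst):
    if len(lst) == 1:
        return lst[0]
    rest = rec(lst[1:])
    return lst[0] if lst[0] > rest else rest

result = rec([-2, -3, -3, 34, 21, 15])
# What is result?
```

Recursive max over [-2, -3, -3, 34, 21, 15] = 34

Answer: 34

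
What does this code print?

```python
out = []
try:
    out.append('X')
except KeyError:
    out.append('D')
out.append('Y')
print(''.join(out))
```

Execution trace: 'X' (try body, no exception) → 'Y' (after the try/except). Output: XY

Answer: XY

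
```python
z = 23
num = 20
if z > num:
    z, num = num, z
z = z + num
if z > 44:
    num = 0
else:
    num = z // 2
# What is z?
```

Trace:
`z = 23` → z = 23
`num = 20` → num = 20
`if z > num: ...` → z > num is True → z = 20; num = 23
`z = z + num` → z = 43
`if z > 44: ...` → z > 44 is False, take else branch → num = 21
So z = 43

Answer: 43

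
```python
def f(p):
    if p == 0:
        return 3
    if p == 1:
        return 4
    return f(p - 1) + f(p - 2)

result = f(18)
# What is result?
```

Build up from base cases: f(0)=3, f(1)=4, f(2)=7, f(3)=11, f(4)=18, f(5)=29, f(6)=47, ..., f(18)=15127

Answer: 15127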